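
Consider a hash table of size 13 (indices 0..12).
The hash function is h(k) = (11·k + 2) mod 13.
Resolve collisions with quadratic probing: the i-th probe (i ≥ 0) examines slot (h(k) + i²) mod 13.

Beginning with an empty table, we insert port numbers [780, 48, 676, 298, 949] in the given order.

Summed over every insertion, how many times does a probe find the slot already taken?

3

Insert 780: h=2, slot 2 empty → index 2.
Insert 48: h=10, slot 10 empty → index 10.
Insert 676: h=2, slot 2 occupied → index 3.
Insert 298: h=4, slot 4 empty → index 4.
Insert 949: h=2, slots 2,3 occupied → index 6.
Table: [∅, ∅, 780, 676, 298, ∅, 949, ∅, ∅, ∅, 48, ∅, ∅]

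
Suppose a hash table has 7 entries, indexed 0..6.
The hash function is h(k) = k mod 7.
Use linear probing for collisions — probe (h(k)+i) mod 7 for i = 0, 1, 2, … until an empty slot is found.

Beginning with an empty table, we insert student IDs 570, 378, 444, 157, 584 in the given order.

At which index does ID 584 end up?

6

570 hashes to 3; slot 3 is free => place at 3.
378 hashes to 0; slot 0 is free => place at 0.
444 hashes to 3; 3 taken => place at 4.
157 hashes to 3; 3,4 taken => place at 5.
584 hashes to 3; 3,4,5 taken => place at 6.
Table: [378, ., ., 570, 444, 157, 584]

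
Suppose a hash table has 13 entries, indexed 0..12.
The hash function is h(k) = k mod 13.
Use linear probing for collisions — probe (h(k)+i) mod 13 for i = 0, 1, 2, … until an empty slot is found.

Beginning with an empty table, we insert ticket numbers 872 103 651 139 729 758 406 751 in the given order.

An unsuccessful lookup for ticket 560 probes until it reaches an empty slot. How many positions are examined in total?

872: h=1 => slot 1
103: h=12 => slot 12
651: h=1, probe 1,2 => slot 2
139: h=9 => slot 9
729: h=1, probe 1,2,3 => slot 3
758: h=4 => slot 4
406: h=3, probe 3,4,5 => slot 5
751: h=10 => slot 10
Table: [_, 872, 651, 729, 758, 406, _, _, _, 139, 751, _, 103]
Lookup 560: h=1, probe 1,2,3,4,5,6 → slot 6 empty, not found.

6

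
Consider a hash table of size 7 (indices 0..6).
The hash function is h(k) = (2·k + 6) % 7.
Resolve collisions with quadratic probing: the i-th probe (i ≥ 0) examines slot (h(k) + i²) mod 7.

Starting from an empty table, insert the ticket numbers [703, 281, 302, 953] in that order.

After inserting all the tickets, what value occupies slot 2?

302

703 hashes to 5; slot 5 is free -> place at 5.
281 hashes to 1; slot 1 is free -> place at 1.
302 hashes to 1; 1 taken -> place at 2.
953 hashes to 1; 1,2,5 taken -> place at 3.
Table: [-, 281, 302, 953, -, 703, -]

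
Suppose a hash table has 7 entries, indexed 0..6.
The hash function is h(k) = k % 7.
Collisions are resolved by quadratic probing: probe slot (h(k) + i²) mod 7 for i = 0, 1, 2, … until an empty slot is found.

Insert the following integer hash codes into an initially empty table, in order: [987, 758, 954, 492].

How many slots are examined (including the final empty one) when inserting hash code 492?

3

Insert 987: h=0, slot 0 empty => index 0.
Insert 758: h=2, slot 2 empty => index 2.
Insert 954: h=2, slot 2 occupied => index 3.
Insert 492: h=2, slots 2,3 occupied => index 6.
Table: [987, _, 758, 954, _, _, 492]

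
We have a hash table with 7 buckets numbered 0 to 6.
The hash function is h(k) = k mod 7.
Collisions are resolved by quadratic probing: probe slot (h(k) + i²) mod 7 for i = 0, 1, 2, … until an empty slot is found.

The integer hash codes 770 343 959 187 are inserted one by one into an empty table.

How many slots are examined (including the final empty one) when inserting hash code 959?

770 hashes to 0; slot 0 is free → place at 0.
343 hashes to 0; 0 taken → place at 1.
959 hashes to 0; 0,1 taken → place at 4.
187 hashes to 5; slot 5 is free → place at 5.
Table: [770, 343, -, -, 959, 187, -]

3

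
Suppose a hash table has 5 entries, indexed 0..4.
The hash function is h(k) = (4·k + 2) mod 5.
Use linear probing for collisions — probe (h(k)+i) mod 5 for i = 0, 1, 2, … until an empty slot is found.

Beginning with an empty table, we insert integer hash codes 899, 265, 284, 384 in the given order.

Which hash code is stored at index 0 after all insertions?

384

899: h=3 => slot 3
265: h=2 => slot 2
284: h=3, probe 3,4 => slot 4
384: h=3, probe 3,4,0 => slot 0
Table: [384, -, 265, 899, 284]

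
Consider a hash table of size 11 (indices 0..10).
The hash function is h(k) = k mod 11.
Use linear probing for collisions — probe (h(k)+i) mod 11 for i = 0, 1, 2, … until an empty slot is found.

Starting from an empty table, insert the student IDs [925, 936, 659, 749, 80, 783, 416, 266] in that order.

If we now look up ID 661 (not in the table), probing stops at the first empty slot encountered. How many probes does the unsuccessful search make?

7

Insert 925: h=1, slot 1 empty -> index 1.
Insert 936: h=1, slot 1 occupied -> index 2.
Insert 659: h=10, slot 10 empty -> index 10.
Insert 749: h=1, slots 1,2 occupied -> index 3.
Insert 80: h=3, slot 3 occupied -> index 4.
Insert 783: h=2, slots 2,3,4 occupied -> index 5.
Insert 416: h=9, slot 9 empty -> index 9.
Insert 266: h=2, slots 2,3,4,5 occupied -> index 6.
Table: [_, 925, 936, 749, 80, 783, 266, _, _, 416, 659]
Lookup 661: h=1, probe 1,2,3,4,5,6,7 → slot 7 empty, not found.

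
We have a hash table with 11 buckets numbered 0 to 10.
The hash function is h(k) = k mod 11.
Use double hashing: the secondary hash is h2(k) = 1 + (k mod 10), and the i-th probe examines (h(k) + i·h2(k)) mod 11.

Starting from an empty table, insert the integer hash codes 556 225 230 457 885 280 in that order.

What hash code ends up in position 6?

556 hashes to 6; slot 6 is free => place at 6.
225 hashes to 5; slot 5 is free => place at 5.
230 hashes to 10; slot 10 is free => place at 10.
457 hashes to 6, h2=8; 6 taken => place at 3.
885 hashes to 5, h2=6; 5 taken => place at 0.
280 hashes to 5, h2=1; 5,6 taken => place at 7.
Table: [885, ., ., 457, ., 225, 556, 280, ., ., 230]

556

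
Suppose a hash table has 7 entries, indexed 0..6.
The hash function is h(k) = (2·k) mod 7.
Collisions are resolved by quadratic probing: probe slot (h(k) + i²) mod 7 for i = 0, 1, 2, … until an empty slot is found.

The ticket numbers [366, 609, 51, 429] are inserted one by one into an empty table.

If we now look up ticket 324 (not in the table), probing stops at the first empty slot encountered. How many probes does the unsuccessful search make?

Insert 366: h=4, slot 4 empty → index 4.
Insert 609: h=0, slot 0 empty → index 0.
Insert 51: h=4, slot 4 occupied → index 5.
Insert 429: h=4, slots 4,5 occupied → index 1.
Table: [609, 429, ∅, ∅, 366, 51, ∅]
Lookup 324: h=4, probe 4,5,1,6 → slot 6 empty, not found.

4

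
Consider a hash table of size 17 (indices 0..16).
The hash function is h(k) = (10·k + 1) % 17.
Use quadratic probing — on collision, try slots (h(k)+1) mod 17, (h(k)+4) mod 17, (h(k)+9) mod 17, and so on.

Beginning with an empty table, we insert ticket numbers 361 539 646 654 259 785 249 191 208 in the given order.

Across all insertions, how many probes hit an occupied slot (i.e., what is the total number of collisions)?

6

Insert 361: h=7, slot 7 empty -> index 7.
Insert 539: h=2, slot 2 empty -> index 2.
Insert 646: h=1, slot 1 empty -> index 1.
Insert 654: h=13, slot 13 empty -> index 13.
Insert 259: h=7, slot 7 occupied -> index 8.
Insert 785: h=14, slot 14 empty -> index 14.
Insert 249: h=9, slot 9 empty -> index 9.
Insert 191: h=7, slots 7,8 occupied -> index 11.
Insert 208: h=7, slots 7,8,11 occupied -> index 16.
Table: [., 646, 539, ., ., ., ., 361, 259, 249, ., 191, ., 654, 785, ., 208]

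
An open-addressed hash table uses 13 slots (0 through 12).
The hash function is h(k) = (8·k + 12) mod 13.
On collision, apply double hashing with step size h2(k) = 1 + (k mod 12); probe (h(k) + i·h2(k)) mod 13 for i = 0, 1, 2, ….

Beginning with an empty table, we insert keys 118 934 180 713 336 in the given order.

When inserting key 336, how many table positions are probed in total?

Insert 118: h=7, slot 7 empty => index 7.
Insert 934: h=9, slot 9 empty => index 9.
Insert 180: h=9, h2=1, slot 9 occupied => index 10.
Insert 713: h=9, h2=6, slot 9 occupied => index 2.
Insert 336: h=9, h2=1, slots 9,10 occupied => index 11.
Table: [_, _, 713, _, _, _, _, 118, _, 934, 180, 336, _]

3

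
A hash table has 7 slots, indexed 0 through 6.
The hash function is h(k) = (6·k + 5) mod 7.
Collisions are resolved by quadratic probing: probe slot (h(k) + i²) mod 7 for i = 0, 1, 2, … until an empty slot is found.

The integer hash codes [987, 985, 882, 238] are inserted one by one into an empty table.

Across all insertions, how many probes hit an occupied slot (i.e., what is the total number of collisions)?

3

987: h=5 → slot 5
985: h=0 → slot 0
882: h=5, probe 5,6 → slot 6
238: h=5, probe 5,6,2 → slot 2
Table: [985, ., 238, ., ., 987, 882]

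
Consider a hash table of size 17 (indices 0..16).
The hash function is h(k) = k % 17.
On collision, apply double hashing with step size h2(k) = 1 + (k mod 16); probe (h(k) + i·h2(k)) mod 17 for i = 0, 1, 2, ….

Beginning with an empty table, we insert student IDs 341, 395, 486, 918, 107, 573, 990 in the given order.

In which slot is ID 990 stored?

2

341 hashes to 1; slot 1 is free → place at 1.
395 hashes to 4; slot 4 is free → place at 4.
486 hashes to 10; slot 10 is free → place at 10.
918 hashes to 0; slot 0 is free → place at 0.
107 hashes to 5; slot 5 is free → place at 5.
573 hashes to 12; slot 12 is free → place at 12.
990 hashes to 4, h2=15; 4 taken → place at 2.
Table: [918, 341, 990, ., 395, 107, ., ., ., ., 486, ., 573, ., ., ., .]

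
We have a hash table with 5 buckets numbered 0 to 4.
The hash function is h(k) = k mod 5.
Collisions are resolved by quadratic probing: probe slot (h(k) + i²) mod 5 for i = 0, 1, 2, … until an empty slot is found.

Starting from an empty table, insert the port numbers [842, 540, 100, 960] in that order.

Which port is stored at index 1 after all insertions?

842: h=2 => slot 2
540: h=0 => slot 0
100: h=0, probe 0,1 => slot 1
960: h=0, probe 0,1,4 => slot 4
Table: [540, 100, 842, -, 960]

100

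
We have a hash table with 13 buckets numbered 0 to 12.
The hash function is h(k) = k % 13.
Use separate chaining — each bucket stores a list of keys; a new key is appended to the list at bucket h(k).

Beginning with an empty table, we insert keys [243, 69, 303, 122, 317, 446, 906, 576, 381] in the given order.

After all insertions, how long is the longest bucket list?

Insert 243: h=9, bucket 9 empty -> new chain.
Insert 69: h=4, bucket 4 empty -> new chain.
Insert 303: h=4, bucket 4 nonempty -> append to chain.
Insert 122: h=5, bucket 5 empty -> new chain.
Insert 317: h=5, bucket 5 nonempty -> append to chain.
Insert 446: h=4, bucket 4 nonempty -> append to chain.
Insert 906: h=9, bucket 9 nonempty -> append to chain.
Insert 576: h=4, bucket 4 nonempty -> append to chain.
Insert 381: h=4, bucket 4 nonempty -> append to chain.
Final buckets:
0: .
1: .
2: .
3: .
4: 69 -> 303 -> 446 -> 576 -> 381
5: 122 -> 317
6: .
7: .
8: .
9: 243 -> 906
10: .
11: .
12: .

5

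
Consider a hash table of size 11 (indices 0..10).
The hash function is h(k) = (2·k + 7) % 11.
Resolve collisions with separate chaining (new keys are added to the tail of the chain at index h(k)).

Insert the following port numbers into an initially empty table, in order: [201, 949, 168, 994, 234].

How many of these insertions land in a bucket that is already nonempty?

3

Insert 201: h=2, bucket 2 empty → new chain.
Insert 949: h=2, bucket 2 nonempty → append to chain.
Insert 168: h=2, bucket 2 nonempty → append to chain.
Insert 994: h=4, bucket 4 empty → new chain.
Insert 234: h=2, bucket 2 nonempty → append to chain.
Final buckets:
0: —
1: —
2: 201 -> 949 -> 168 -> 234
3: —
4: 994
5: —
6: —
7: —
8: —
9: —
10: —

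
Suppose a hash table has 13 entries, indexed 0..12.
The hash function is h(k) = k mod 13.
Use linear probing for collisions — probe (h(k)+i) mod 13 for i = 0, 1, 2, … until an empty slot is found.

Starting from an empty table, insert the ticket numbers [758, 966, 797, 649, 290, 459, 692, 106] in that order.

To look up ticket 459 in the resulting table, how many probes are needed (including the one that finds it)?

758 hashes to 4; slot 4 is free → place at 4.
966 hashes to 4; 4 taken → place at 5.
797 hashes to 4; 4,5 taken → place at 6.
649 hashes to 12; slot 12 is free → place at 12.
290 hashes to 4; 4,5,6 taken → place at 7.
459 hashes to 4; 4,5,6,7 taken → place at 8.
692 hashes to 3; slot 3 is free → place at 3.
106 hashes to 2; slot 2 is free → place at 2.
Table: [., ., 106, 692, 758, 966, 797, 290, 459, ., ., ., 649]
Lookup 459: h=4, probe 4,5,6,7,8 → found at 8.

5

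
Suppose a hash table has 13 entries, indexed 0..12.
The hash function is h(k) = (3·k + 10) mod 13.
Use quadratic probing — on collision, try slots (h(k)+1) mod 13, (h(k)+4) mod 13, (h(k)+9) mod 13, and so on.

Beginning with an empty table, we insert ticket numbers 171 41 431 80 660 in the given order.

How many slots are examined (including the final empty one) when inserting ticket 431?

171 hashes to 3; slot 3 is free → place at 3.
41 hashes to 3; 3 taken → place at 4.
431 hashes to 3; 3,4 taken → place at 7.
80 hashes to 3; 3,4,7 taken → place at 12.
660 hashes to 1; slot 1 is free → place at 1.
Table: [∅, 660, ∅, 171, 41, ∅, ∅, 431, ∅, ∅, ∅, ∅, 80]

3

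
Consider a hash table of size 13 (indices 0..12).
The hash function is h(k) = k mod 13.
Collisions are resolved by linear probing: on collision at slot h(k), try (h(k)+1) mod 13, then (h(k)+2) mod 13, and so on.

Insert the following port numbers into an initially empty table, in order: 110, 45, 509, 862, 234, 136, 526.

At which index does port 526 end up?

9

110 hashes to 6; slot 6 is free -> place at 6.
45 hashes to 6; 6 taken -> place at 7.
509 hashes to 2; slot 2 is free -> place at 2.
862 hashes to 4; slot 4 is free -> place at 4.
234 hashes to 0; slot 0 is free -> place at 0.
136 hashes to 6; 6,7 taken -> place at 8.
526 hashes to 6; 6,7,8 taken -> place at 9.
Table: [234, —, 509, —, 862, —, 110, 45, 136, 526, —, —, —]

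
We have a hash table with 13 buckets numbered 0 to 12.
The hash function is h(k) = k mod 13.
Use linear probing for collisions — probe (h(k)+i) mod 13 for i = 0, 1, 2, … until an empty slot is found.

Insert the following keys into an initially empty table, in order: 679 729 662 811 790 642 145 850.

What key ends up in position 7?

850

679 hashes to 3; slot 3 is free -> place at 3.
729 hashes to 1; slot 1 is free -> place at 1.
662 hashes to 12; slot 12 is free -> place at 12.
811 hashes to 5; slot 5 is free -> place at 5.
790 hashes to 10; slot 10 is free -> place at 10.
642 hashes to 5; 5 taken -> place at 6.
145 hashes to 2; slot 2 is free -> place at 2.
850 hashes to 5; 5,6 taken -> place at 7.
Table: [., 729, 145, 679, ., 811, 642, 850, ., ., 790, ., 662]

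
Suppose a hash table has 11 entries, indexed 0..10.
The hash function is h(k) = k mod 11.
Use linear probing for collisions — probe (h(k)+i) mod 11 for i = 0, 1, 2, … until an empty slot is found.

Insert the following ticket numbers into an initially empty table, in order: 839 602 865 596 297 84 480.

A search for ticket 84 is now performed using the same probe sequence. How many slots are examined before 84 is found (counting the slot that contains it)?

3

839: h=3 → slot 3
602: h=8 → slot 8
865: h=7 → slot 7
596: h=2 → slot 2
297: h=0 → slot 0
84: h=7, probe 7,8,9 → slot 9
480: h=7, probe 7,8,9,10 → slot 10
Table: [297, _, 596, 839, _, _, _, 865, 602, 84, 480]
Lookup 84: h=7, probe 7,8,9 → found at 9.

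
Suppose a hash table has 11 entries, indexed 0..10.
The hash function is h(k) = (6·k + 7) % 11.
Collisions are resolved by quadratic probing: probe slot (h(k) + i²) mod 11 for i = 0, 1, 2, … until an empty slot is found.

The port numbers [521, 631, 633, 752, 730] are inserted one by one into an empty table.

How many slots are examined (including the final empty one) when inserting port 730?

Insert 521: h=9, slot 9 empty → index 9.
Insert 631: h=9, slot 9 occupied → index 10.
Insert 633: h=10, slot 10 occupied → index 0.
Insert 752: h=9, slots 9,10 occupied → index 2.
Insert 730: h=9, slots 9,10,2 occupied → index 7.
Table: [633, -, 752, -, -, -, -, 730, -, 521, 631]

4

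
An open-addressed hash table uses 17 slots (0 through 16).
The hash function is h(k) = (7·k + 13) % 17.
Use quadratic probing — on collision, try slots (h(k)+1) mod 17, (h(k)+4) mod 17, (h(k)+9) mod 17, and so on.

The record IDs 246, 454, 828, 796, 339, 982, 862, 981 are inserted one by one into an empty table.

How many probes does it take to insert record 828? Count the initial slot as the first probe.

246 hashes to 1; slot 1 is free => place at 1.
454 hashes to 12; slot 12 is free => place at 12.
828 hashes to 12; 12 taken => place at 13.
796 hashes to 9; slot 9 is free => place at 9.
339 hashes to 6; slot 6 is free => place at 6.
982 hashes to 2; slot 2 is free => place at 2.
862 hashes to 12; 12,13 taken => place at 16.
981 hashes to 12; 12,13,16 taken => place at 4.
Table: [., 246, 982, ., 981, ., 339, ., ., 796, ., ., 454, 828, ., ., 862]

2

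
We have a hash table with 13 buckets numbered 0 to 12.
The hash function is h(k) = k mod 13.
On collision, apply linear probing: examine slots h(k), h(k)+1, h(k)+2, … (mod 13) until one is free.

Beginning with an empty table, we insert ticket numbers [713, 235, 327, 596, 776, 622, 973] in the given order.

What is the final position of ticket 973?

713: h=11 -> slot 11
235: h=1 -> slot 1
327: h=2 -> slot 2
596: h=11, probe 11,12 -> slot 12
776: h=9 -> slot 9
622: h=11, probe 11,12,0 -> slot 0
973: h=11, probe 11,12,0,1,2,3 -> slot 3
Table: [622, 235, 327, 973, _, _, _, _, _, 776, _, 713, 596]

3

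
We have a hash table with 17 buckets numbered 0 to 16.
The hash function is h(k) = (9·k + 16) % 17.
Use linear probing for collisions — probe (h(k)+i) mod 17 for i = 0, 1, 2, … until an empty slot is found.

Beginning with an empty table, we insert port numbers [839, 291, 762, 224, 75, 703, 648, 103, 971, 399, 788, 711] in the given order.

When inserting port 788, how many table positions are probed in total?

6

839: h=2 => slot 2
291: h=0 => slot 0
762: h=6 => slot 6
224: h=9 => slot 9
75: h=11 => slot 11
703: h=2, probe 2,3 => slot 3
648: h=0, probe 0,1 => slot 1
103: h=8 => slot 8
971: h=0, probe 0,1,2,3,4 => slot 4
399: h=3, probe 3,4,5 => slot 5
788: h=2, probe 2,3,4,5,6,7 => slot 7
711: h=6, probe 6,7,8,9,10 => slot 10
Table: [291, 648, 839, 703, 971, 399, 762, 788, 103, 224, 711, 75, -, -, -, -, -]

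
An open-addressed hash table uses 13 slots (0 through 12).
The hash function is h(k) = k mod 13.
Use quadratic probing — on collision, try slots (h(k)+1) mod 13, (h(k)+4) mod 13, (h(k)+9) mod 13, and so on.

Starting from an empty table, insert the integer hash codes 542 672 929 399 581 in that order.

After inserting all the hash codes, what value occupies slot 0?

542 hashes to 9; slot 9 is free → place at 9.
672 hashes to 9; 9 taken → place at 10.
929 hashes to 6; slot 6 is free → place at 6.
399 hashes to 9; 9,10 taken → place at 0.
581 hashes to 9; 9,10,0 taken → place at 5.
Table: [399, ∅, ∅, ∅, ∅, 581, 929, ∅, ∅, 542, 672, ∅, ∅]

399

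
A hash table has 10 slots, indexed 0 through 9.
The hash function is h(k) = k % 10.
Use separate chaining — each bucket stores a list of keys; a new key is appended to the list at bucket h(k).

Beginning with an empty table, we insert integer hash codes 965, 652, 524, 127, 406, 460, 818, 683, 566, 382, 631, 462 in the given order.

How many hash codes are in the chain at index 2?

3

Insert 965: h=5, bucket 5 empty → new chain.
Insert 652: h=2, bucket 2 empty → new chain.
Insert 524: h=4, bucket 4 empty → new chain.
Insert 127: h=7, bucket 7 empty → new chain.
Insert 406: h=6, bucket 6 empty → new chain.
Insert 460: h=0, bucket 0 empty → new chain.
Insert 818: h=8, bucket 8 empty → new chain.
Insert 683: h=3, bucket 3 empty → new chain.
Insert 566: h=6, bucket 6 nonempty → append to chain.
Insert 382: h=2, bucket 2 nonempty → append to chain.
Insert 631: h=1, bucket 1 empty → new chain.
Insert 462: h=2, bucket 2 nonempty → append to chain.
Final buckets:
0: 460
1: 631
2: 652 -> 382 -> 462
3: 683
4: 524
5: 965
6: 406 -> 566
7: 127
8: 818
9: —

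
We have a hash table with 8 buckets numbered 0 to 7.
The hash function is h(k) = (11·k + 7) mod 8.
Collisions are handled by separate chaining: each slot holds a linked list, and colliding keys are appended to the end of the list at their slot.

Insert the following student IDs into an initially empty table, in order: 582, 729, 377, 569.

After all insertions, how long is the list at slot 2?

Insert 582: h=1, bucket 1 empty -> new chain.
Insert 729: h=2, bucket 2 empty -> new chain.
Insert 377: h=2, bucket 2 nonempty -> append to chain.
Insert 569: h=2, bucket 2 nonempty -> append to chain.
Final buckets:
0: —
1: 582
2: 729 -> 377 -> 569
3: —
4: —
5: —
6: —
7: —

3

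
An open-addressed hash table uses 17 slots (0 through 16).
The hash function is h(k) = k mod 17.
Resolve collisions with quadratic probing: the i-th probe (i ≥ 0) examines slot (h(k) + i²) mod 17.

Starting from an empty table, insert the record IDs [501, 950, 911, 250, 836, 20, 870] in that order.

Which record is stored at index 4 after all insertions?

501: h=8 → slot 8
950: h=15 → slot 15
911: h=10 → slot 10
250: h=12 → slot 12
836: h=3 → slot 3
20: h=3, probe 3,4 → slot 4
870: h=3, probe 3,4,7 → slot 7
Table: [∅, ∅, ∅, 836, 20, ∅, ∅, 870, 501, ∅, 911, ∅, 250, ∅, ∅, 950, ∅]

20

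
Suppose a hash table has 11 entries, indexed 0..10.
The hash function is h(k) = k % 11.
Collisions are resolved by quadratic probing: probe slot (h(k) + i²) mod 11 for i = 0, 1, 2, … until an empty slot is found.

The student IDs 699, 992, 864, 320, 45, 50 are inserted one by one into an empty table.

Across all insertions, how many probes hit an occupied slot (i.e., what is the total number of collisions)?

699: h=6 => slot 6
992: h=2 => slot 2
864: h=6, probe 6,7 => slot 7
320: h=1 => slot 1
45: h=1, probe 1,2,5 => slot 5
50: h=6, probe 6,7,10 => slot 10
Table: [-, 320, 992, -, -, 45, 699, 864, -, -, 50]

5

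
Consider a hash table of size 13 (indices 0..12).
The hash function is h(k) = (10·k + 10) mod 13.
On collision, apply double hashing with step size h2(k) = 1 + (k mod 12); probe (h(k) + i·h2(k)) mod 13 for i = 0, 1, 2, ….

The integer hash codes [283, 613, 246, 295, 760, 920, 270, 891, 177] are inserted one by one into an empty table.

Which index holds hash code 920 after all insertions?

2

283: h=6 => slot 6
613: h=4 => slot 4
246: h=0 => slot 0
295: h=9 => slot 9
760: h=5 => slot 5
920: h=6, h2=9, probe 6,2 => slot 2
270: h=6, h2=7, probe 6,0,7 => slot 7
891: h=2, h2=4, probe 2,6,10 => slot 10
177: h=12 => slot 12
Table: [246, -, 920, -, 613, 760, 283, 270, -, 295, 891, -, 177]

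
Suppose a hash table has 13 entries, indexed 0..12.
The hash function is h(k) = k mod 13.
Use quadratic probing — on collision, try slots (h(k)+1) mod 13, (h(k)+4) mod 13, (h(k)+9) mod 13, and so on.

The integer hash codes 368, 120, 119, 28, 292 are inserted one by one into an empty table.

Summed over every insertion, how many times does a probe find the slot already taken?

3

368: h=4 => slot 4
120: h=3 => slot 3
119: h=2 => slot 2
28: h=2, probe 2,3,6 => slot 6
292: h=6, probe 6,7 => slot 7
Table: [., ., 119, 120, 368, ., 28, 292, ., ., ., ., .]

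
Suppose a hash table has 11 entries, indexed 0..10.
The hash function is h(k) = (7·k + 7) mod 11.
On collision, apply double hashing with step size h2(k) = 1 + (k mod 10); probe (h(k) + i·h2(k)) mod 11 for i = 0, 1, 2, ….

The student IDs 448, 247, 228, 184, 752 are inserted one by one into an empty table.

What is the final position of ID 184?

448: h=8 -> slot 8
247: h=9 -> slot 9
228: h=8, h2=9, probe 8,6 -> slot 6
184: h=8, h2=5, probe 8,2 -> slot 2
752: h=2, h2=3, probe 2,5 -> slot 5
Table: [-, -, 184, -, -, 752, 228, -, 448, 247, -]

2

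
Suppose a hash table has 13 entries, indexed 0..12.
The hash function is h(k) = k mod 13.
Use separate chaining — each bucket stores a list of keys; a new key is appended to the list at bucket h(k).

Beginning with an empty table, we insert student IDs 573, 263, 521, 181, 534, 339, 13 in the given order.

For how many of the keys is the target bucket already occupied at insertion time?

3

573 → bucket 1
263 → bucket 3
521 → bucket 1 (collision)
181 → bucket 12
534 → bucket 1 (collision)
339 → bucket 1 (collision)
13 → bucket 0
Final buckets:
0: 13
1: 573 -> 521 -> 534 -> 339
2: _
3: 263
4: _
5: _
6: _
7: _
8: _
9: _
10: _
11: _
12: 181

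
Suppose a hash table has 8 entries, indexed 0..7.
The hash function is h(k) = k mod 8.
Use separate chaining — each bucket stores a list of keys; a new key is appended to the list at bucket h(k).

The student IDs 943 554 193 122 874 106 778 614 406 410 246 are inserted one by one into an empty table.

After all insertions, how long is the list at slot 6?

3

943 → bucket 7
554 → bucket 2
193 → bucket 1
122 → bucket 2 (collision)
874 → bucket 2 (collision)
106 → bucket 2 (collision)
778 → bucket 2 (collision)
614 → bucket 6
406 → bucket 6 (collision)
410 → bucket 2 (collision)
246 → bucket 6 (collision)
Final buckets:
0: _
1: 193
2: 554 -> 122 -> 874 -> 106 -> 778 -> 410
3: _
4: _
5: _
6: 614 -> 406 -> 246
7: 943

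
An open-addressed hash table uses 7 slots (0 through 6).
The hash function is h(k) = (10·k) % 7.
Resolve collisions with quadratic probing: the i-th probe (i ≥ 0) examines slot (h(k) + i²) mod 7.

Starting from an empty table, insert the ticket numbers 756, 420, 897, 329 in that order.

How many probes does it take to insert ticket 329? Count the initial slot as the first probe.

3

756: h=0 => slot 0
420: h=0, probe 0,1 => slot 1
897: h=3 => slot 3
329: h=0, probe 0,1,4 => slot 4
Table: [756, 420, —, 897, 329, —, —]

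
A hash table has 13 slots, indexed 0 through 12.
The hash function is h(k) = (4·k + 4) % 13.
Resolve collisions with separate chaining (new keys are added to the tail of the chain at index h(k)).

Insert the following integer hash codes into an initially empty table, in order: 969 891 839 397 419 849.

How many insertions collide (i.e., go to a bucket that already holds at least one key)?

969 → bucket 6
891 → bucket 6 (collision)
839 → bucket 6 (collision)
397 → bucket 6 (collision)
419 → bucket 3
849 → bucket 7
Final buckets:
0: -
1: -
2: -
3: 419
4: -
5: -
6: 969 -> 891 -> 839 -> 397
7: 849
8: -
9: -
10: -
11: -
12: -

3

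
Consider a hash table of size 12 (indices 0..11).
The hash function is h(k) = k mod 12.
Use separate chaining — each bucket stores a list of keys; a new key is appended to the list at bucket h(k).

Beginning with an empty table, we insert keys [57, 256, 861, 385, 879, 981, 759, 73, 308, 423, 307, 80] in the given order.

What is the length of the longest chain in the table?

Insert 57: h=9, bucket 9 empty → new chain.
Insert 256: h=4, bucket 4 empty → new chain.
Insert 861: h=9, bucket 9 nonempty → append to chain.
Insert 385: h=1, bucket 1 empty → new chain.
Insert 879: h=3, bucket 3 empty → new chain.
Insert 981: h=9, bucket 9 nonempty → append to chain.
Insert 759: h=3, bucket 3 nonempty → append to chain.
Insert 73: h=1, bucket 1 nonempty → append to chain.
Insert 308: h=8, bucket 8 empty → new chain.
Insert 423: h=3, bucket 3 nonempty → append to chain.
Insert 307: h=7, bucket 7 empty → new chain.
Insert 80: h=8, bucket 8 nonempty → append to chain.
Final buckets:
0: _
1: 385 -> 73
2: _
3: 879 -> 759 -> 423
4: 256
5: _
6: _
7: 307
8: 308 -> 80
9: 57 -> 861 -> 981
10: _
11: _

3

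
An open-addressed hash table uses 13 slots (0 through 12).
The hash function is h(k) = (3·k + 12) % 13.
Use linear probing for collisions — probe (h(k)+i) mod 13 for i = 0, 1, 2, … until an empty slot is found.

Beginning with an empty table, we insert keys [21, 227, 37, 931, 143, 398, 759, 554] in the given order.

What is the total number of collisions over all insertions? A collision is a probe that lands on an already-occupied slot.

9

21 hashes to 10; slot 10 is free -> place at 10.
227 hashes to 4; slot 4 is free -> place at 4.
37 hashes to 6; slot 6 is free -> place at 6.
931 hashes to 10; 10 taken -> place at 11.
143 hashes to 12; slot 12 is free -> place at 12.
398 hashes to 10; 10,11,12 taken -> place at 0.
759 hashes to 1; slot 1 is free -> place at 1.
554 hashes to 10; 10,11,12,0,1 taken -> place at 2.
Table: [398, 759, 554, _, 227, _, 37, _, _, _, 21, 931, 143]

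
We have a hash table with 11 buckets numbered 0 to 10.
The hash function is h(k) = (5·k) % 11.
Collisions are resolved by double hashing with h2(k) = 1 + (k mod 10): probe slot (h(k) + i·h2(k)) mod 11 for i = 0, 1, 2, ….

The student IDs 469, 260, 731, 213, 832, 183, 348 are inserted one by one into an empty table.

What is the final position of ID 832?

8

Insert 469: h=2, slot 2 empty → index 2.
Insert 260: h=2, h2=1, slot 2 occupied → index 3.
Insert 731: h=3, h2=2, slot 3 occupied → index 5.
Insert 213: h=9, slot 9 empty → index 9.
Insert 832: h=2, h2=3, slots 2,5 occupied → index 8.
Insert 183: h=2, h2=4, slot 2 occupied → index 6.
Insert 348: h=2, h2=9, slot 2 occupied → index 0.
Table: [348, -, 469, 260, -, 731, 183, -, 832, 213, -]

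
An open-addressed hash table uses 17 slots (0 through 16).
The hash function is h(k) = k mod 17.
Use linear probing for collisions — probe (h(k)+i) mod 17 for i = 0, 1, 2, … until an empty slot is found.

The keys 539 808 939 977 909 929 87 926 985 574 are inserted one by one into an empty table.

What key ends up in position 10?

Insert 539: h=12, slot 12 empty -> index 12.
Insert 808: h=9, slot 9 empty -> index 9.
Insert 939: h=4, slot 4 empty -> index 4.
Insert 977: h=8, slot 8 empty -> index 8.
Insert 909: h=8, slots 8,9 occupied -> index 10.
Insert 929: h=11, slot 11 empty -> index 11.
Insert 87: h=2, slot 2 empty -> index 2.
Insert 926: h=8, slots 8,9,10,11,12 occupied -> index 13.
Insert 985: h=16, slot 16 empty -> index 16.
Insert 574: h=13, slot 13 occupied -> index 14.
Table: [∅, ∅, 87, ∅, 939, ∅, ∅, ∅, 977, 808, 909, 929, 539, 926, 574, ∅, 985]

909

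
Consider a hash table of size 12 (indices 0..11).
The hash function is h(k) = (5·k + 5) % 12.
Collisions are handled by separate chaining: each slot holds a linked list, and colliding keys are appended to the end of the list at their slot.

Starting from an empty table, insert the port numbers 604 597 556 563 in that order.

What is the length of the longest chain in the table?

2

Insert 604: h=1, bucket 1 empty → new chain.
Insert 597: h=2, bucket 2 empty → new chain.
Insert 556: h=1, bucket 1 nonempty → append to chain.
Insert 563: h=0, bucket 0 empty → new chain.
Final buckets:
0: 563
1: 604 -> 556
2: 597
3: .
4: .
5: .
6: .
7: .
8: .
9: .
10: .
11: .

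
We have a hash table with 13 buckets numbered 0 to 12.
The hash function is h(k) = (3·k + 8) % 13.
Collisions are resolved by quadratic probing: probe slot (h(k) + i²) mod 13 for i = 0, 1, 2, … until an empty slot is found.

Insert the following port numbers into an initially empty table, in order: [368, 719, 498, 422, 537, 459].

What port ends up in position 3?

537

368 hashes to 7; slot 7 is free → place at 7.
719 hashes to 7; 7 taken → place at 8.
498 hashes to 7; 7,8 taken → place at 11.
422 hashes to 0; slot 0 is free → place at 0.
537 hashes to 7; 7,8,11 taken → place at 3.
459 hashes to 7; 7,8,11,3 taken → place at 10.
Table: [422, ∅, ∅, 537, ∅, ∅, ∅, 368, 719, ∅, 459, 498, ∅]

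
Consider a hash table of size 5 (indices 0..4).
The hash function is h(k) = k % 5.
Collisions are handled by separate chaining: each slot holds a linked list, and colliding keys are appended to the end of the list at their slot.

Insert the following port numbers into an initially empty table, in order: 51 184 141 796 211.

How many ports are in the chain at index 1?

51 -> bucket 1
184 -> bucket 4
141 -> bucket 1 (collision)
796 -> bucket 1 (collision)
211 -> bucket 1 (collision)
Final buckets:
0: —
1: 51 -> 141 -> 796 -> 211
2: —
3: —
4: 184

4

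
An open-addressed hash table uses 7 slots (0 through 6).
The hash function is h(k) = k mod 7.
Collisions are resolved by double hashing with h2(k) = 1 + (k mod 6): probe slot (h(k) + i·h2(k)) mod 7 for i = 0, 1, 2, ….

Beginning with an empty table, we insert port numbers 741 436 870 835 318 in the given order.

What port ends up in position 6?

741

741: h=6 → slot 6
436: h=2 → slot 2
870: h=2, h2=1, probe 2,3 → slot 3
835: h=2, h2=2, probe 2,4 → slot 4
318: h=3, h2=1, probe 3,4,5 → slot 5
Table: [., ., 436, 870, 835, 318, 741]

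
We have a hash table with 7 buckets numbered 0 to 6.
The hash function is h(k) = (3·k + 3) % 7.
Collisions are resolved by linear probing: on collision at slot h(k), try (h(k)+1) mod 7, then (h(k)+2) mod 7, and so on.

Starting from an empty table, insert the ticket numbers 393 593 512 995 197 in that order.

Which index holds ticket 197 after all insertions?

2

393: h=6 -> slot 6
593: h=4 -> slot 4
512: h=6, probe 6,0 -> slot 0
995: h=6, probe 6,0,1 -> slot 1
197: h=6, probe 6,0,1,2 -> slot 2
Table: [512, 995, 197, —, 593, —, 393]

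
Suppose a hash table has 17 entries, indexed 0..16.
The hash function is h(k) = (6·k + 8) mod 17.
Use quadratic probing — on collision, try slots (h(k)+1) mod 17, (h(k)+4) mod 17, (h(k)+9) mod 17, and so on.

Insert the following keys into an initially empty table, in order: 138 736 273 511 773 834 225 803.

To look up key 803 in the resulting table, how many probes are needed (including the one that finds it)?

3

Insert 138: h=3, slot 3 empty => index 3.
Insert 736: h=4, slot 4 empty => index 4.
Insert 273: h=14, slot 14 empty => index 14.
Insert 511: h=14, slot 14 occupied => index 15.
Insert 773: h=5, slot 5 empty => index 5.
Insert 834: h=14, slots 14,15 occupied => index 1.
Insert 225: h=15, slot 15 occupied => index 16.
Insert 803: h=15, slots 15,16 occupied => index 2.
Table: [∅, 834, 803, 138, 736, 773, ∅, ∅, ∅, ∅, ∅, ∅, ∅, ∅, 273, 511, 225]
Lookup 803: h=15, probe 15,16,2 → found at 2.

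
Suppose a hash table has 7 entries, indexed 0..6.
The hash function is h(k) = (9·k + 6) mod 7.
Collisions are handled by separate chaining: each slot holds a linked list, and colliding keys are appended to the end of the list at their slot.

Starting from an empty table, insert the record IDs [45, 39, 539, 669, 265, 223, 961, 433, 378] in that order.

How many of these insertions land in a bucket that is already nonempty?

Insert 45: h=5, bucket 5 empty → new chain.
Insert 39: h=0, bucket 0 empty → new chain.
Insert 539: h=6, bucket 6 empty → new chain.
Insert 669: h=0, bucket 0 nonempty → append to chain.
Insert 265: h=4, bucket 4 empty → new chain.
Insert 223: h=4, bucket 4 nonempty → append to chain.
Insert 961: h=3, bucket 3 empty → new chain.
Insert 433: h=4, bucket 4 nonempty → append to chain.
Insert 378: h=6, bucket 6 nonempty → append to chain.
Final buckets:
0: 39 -> 669
1: -
2: -
3: 961
4: 265 -> 223 -> 433
5: 45
6: 539 -> 378

4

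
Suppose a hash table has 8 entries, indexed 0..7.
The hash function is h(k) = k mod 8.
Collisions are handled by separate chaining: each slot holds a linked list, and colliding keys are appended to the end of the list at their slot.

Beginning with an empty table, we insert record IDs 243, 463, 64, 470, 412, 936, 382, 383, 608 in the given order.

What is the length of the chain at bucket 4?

1

243 → bucket 3
463 → bucket 7
64 → bucket 0
470 → bucket 6
412 → bucket 4
936 → bucket 0 (collision)
382 → bucket 6 (collision)
383 → bucket 7 (collision)
608 → bucket 0 (collision)
Final buckets:
0: 64 -> 936 -> 608
1: ∅
2: ∅
3: 243
4: 412
5: ∅
6: 470 -> 382
7: 463 -> 383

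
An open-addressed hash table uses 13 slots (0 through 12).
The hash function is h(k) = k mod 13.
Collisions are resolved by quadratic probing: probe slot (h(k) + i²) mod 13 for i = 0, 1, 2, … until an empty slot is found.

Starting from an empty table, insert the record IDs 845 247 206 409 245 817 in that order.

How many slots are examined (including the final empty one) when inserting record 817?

Insert 845: h=0, slot 0 empty => index 0.
Insert 247: h=0, slot 0 occupied => index 1.
Insert 206: h=11, slot 11 empty => index 11.
Insert 409: h=6, slot 6 empty => index 6.
Insert 245: h=11, slot 11 occupied => index 12.
Insert 817: h=11, slots 11,12 occupied => index 2.
Table: [845, 247, 817, ∅, ∅, ∅, 409, ∅, ∅, ∅, ∅, 206, 245]

3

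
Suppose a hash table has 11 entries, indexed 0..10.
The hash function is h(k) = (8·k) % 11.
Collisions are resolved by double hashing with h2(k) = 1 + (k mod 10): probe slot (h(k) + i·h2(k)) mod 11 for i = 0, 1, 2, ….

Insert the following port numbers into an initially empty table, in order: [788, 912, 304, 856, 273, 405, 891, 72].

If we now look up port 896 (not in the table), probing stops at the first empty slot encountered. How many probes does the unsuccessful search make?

788 hashes to 1; slot 1 is free -> place at 1.
912 hashes to 3; slot 3 is free -> place at 3.
304 hashes to 1, h2=5; 1 taken -> place at 6.
856 hashes to 6, h2=7; 6 taken -> place at 2.
273 hashes to 6, h2=4; 6 taken -> place at 10.
405 hashes to 6, h2=6; 6,1 taken -> place at 7.
891 hashes to 0; slot 0 is free -> place at 0.
72 hashes to 4; slot 4 is free -> place at 4.
Table: [891, 788, 856, 912, 72, ∅, 304, 405, ∅, ∅, 273]
Lookup 896: h=7, h2=7, probe 7,3,10,6,2,9 → slot 9 empty, not found.

6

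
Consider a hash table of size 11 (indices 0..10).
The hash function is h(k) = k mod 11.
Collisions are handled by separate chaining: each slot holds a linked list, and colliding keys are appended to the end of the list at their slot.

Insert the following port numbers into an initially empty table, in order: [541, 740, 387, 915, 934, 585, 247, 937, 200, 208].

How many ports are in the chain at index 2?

6

Insert 541: h=2, bucket 2 empty -> new chain.
Insert 740: h=3, bucket 3 empty -> new chain.
Insert 387: h=2, bucket 2 nonempty -> append to chain.
Insert 915: h=2, bucket 2 nonempty -> append to chain.
Insert 934: h=10, bucket 10 empty -> new chain.
Insert 585: h=2, bucket 2 nonempty -> append to chain.
Insert 247: h=5, bucket 5 empty -> new chain.
Insert 937: h=2, bucket 2 nonempty -> append to chain.
Insert 200: h=2, bucket 2 nonempty -> append to chain.
Insert 208: h=10, bucket 10 nonempty -> append to chain.
Final buckets:
0: -
1: -
2: 541 -> 387 -> 915 -> 585 -> 937 -> 200
3: 740
4: -
5: 247
6: -
7: -
8: -
9: -
10: 934 -> 208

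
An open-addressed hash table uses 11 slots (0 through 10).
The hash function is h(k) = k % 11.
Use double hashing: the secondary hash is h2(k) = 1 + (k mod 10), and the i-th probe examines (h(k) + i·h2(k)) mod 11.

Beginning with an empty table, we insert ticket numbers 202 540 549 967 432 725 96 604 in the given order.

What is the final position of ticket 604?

9

202: h=4 => slot 4
540: h=1 => slot 1
549: h=10 => slot 10
967: h=10, h2=8, probe 10,7 => slot 7
432: h=3 => slot 3
725: h=10, h2=6, probe 10,5 => slot 5
96: h=8 => slot 8
604: h=10, h2=5, probe 10,4,9 => slot 9
Table: [∅, 540, ∅, 432, 202, 725, ∅, 967, 96, 604, 549]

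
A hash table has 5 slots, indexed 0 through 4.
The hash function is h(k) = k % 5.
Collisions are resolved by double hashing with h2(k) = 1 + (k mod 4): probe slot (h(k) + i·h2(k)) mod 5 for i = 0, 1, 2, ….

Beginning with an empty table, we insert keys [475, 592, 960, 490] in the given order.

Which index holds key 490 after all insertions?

3

475: h=0 => slot 0
592: h=2 => slot 2
960: h=0, h2=1, probe 0,1 => slot 1
490: h=0, h2=3, probe 0,3 => slot 3
Table: [475, 960, 592, 490, —]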